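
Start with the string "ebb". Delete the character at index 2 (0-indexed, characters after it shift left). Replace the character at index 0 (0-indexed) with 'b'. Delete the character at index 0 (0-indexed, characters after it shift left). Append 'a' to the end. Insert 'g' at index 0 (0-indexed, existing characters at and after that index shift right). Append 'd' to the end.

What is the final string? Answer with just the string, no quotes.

Answer: gbad

Derivation:
Applying each edit step by step:
Start: "ebb"
Op 1 (delete idx 2 = 'b'): "ebb" -> "eb"
Op 2 (replace idx 0: 'e' -> 'b'): "eb" -> "bb"
Op 3 (delete idx 0 = 'b'): "bb" -> "b"
Op 4 (append 'a'): "b" -> "ba"
Op 5 (insert 'g' at idx 0): "ba" -> "gba"
Op 6 (append 'd'): "gba" -> "gbad"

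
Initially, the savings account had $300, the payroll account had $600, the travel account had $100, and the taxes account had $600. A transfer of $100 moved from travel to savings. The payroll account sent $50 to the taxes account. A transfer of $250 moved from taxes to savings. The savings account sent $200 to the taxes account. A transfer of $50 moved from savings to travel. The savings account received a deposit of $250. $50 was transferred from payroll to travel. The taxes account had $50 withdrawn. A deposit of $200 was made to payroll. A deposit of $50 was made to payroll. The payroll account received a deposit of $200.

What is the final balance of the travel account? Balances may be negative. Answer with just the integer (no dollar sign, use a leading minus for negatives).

Answer: 100

Derivation:
Tracking account balances step by step:
Start: savings=300, payroll=600, travel=100, taxes=600
Event 1 (transfer 100 travel -> savings): travel: 100 - 100 = 0, savings: 300 + 100 = 400. Balances: savings=400, payroll=600, travel=0, taxes=600
Event 2 (transfer 50 payroll -> taxes): payroll: 600 - 50 = 550, taxes: 600 + 50 = 650. Balances: savings=400, payroll=550, travel=0, taxes=650
Event 3 (transfer 250 taxes -> savings): taxes: 650 - 250 = 400, savings: 400 + 250 = 650. Balances: savings=650, payroll=550, travel=0, taxes=400
Event 4 (transfer 200 savings -> taxes): savings: 650 - 200 = 450, taxes: 400 + 200 = 600. Balances: savings=450, payroll=550, travel=0, taxes=600
Event 5 (transfer 50 savings -> travel): savings: 450 - 50 = 400, travel: 0 + 50 = 50. Balances: savings=400, payroll=550, travel=50, taxes=600
Event 6 (deposit 250 to savings): savings: 400 + 250 = 650. Balances: savings=650, payroll=550, travel=50, taxes=600
Event 7 (transfer 50 payroll -> travel): payroll: 550 - 50 = 500, travel: 50 + 50 = 100. Balances: savings=650, payroll=500, travel=100, taxes=600
Event 8 (withdraw 50 from taxes): taxes: 600 - 50 = 550. Balances: savings=650, payroll=500, travel=100, taxes=550
Event 9 (deposit 200 to payroll): payroll: 500 + 200 = 700. Balances: savings=650, payroll=700, travel=100, taxes=550
Event 10 (deposit 50 to payroll): payroll: 700 + 50 = 750. Balances: savings=650, payroll=750, travel=100, taxes=550
Event 11 (deposit 200 to payroll): payroll: 750 + 200 = 950. Balances: savings=650, payroll=950, travel=100, taxes=550

Final balance of travel: 100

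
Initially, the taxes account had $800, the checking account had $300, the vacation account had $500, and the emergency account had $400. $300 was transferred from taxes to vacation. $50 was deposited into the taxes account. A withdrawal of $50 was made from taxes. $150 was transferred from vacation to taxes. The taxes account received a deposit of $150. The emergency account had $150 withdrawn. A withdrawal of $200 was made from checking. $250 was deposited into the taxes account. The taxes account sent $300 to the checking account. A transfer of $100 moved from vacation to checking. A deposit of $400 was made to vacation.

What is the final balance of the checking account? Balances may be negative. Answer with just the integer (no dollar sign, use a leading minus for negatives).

Answer: 500

Derivation:
Tracking account balances step by step:
Start: taxes=800, checking=300, vacation=500, emergency=400
Event 1 (transfer 300 taxes -> vacation): taxes: 800 - 300 = 500, vacation: 500 + 300 = 800. Balances: taxes=500, checking=300, vacation=800, emergency=400
Event 2 (deposit 50 to taxes): taxes: 500 + 50 = 550. Balances: taxes=550, checking=300, vacation=800, emergency=400
Event 3 (withdraw 50 from taxes): taxes: 550 - 50 = 500. Balances: taxes=500, checking=300, vacation=800, emergency=400
Event 4 (transfer 150 vacation -> taxes): vacation: 800 - 150 = 650, taxes: 500 + 150 = 650. Balances: taxes=650, checking=300, vacation=650, emergency=400
Event 5 (deposit 150 to taxes): taxes: 650 + 150 = 800. Balances: taxes=800, checking=300, vacation=650, emergency=400
Event 6 (withdraw 150 from emergency): emergency: 400 - 150 = 250. Balances: taxes=800, checking=300, vacation=650, emergency=250
Event 7 (withdraw 200 from checking): checking: 300 - 200 = 100. Balances: taxes=800, checking=100, vacation=650, emergency=250
Event 8 (deposit 250 to taxes): taxes: 800 + 250 = 1050. Balances: taxes=1050, checking=100, vacation=650, emergency=250
Event 9 (transfer 300 taxes -> checking): taxes: 1050 - 300 = 750, checking: 100 + 300 = 400. Balances: taxes=750, checking=400, vacation=650, emergency=250
Event 10 (transfer 100 vacation -> checking): vacation: 650 - 100 = 550, checking: 400 + 100 = 500. Balances: taxes=750, checking=500, vacation=550, emergency=250
Event 11 (deposit 400 to vacation): vacation: 550 + 400 = 950. Balances: taxes=750, checking=500, vacation=950, emergency=250

Final balance of checking: 500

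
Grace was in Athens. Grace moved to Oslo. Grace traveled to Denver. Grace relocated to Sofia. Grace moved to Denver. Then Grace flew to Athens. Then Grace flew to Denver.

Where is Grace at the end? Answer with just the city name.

Answer: Denver

Derivation:
Tracking Grace's location:
Start: Grace is in Athens.
After move 1: Athens -> Oslo. Grace is in Oslo.
After move 2: Oslo -> Denver. Grace is in Denver.
After move 3: Denver -> Sofia. Grace is in Sofia.
After move 4: Sofia -> Denver. Grace is in Denver.
After move 5: Denver -> Athens. Grace is in Athens.
After move 6: Athens -> Denver. Grace is in Denver.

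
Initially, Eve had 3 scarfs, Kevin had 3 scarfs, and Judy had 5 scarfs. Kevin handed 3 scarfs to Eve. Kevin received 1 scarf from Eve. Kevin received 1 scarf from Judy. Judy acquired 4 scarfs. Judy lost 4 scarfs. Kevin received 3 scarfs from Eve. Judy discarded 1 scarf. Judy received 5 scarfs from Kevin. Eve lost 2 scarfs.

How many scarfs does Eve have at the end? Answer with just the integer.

Answer: 0

Derivation:
Tracking counts step by step:
Start: Eve=3, Kevin=3, Judy=5
Event 1 (Kevin -> Eve, 3): Kevin: 3 -> 0, Eve: 3 -> 6. State: Eve=6, Kevin=0, Judy=5
Event 2 (Eve -> Kevin, 1): Eve: 6 -> 5, Kevin: 0 -> 1. State: Eve=5, Kevin=1, Judy=5
Event 3 (Judy -> Kevin, 1): Judy: 5 -> 4, Kevin: 1 -> 2. State: Eve=5, Kevin=2, Judy=4
Event 4 (Judy +4): Judy: 4 -> 8. State: Eve=5, Kevin=2, Judy=8
Event 5 (Judy -4): Judy: 8 -> 4. State: Eve=5, Kevin=2, Judy=4
Event 6 (Eve -> Kevin, 3): Eve: 5 -> 2, Kevin: 2 -> 5. State: Eve=2, Kevin=5, Judy=4
Event 7 (Judy -1): Judy: 4 -> 3. State: Eve=2, Kevin=5, Judy=3
Event 8 (Kevin -> Judy, 5): Kevin: 5 -> 0, Judy: 3 -> 8. State: Eve=2, Kevin=0, Judy=8
Event 9 (Eve -2): Eve: 2 -> 0. State: Eve=0, Kevin=0, Judy=8

Eve's final count: 0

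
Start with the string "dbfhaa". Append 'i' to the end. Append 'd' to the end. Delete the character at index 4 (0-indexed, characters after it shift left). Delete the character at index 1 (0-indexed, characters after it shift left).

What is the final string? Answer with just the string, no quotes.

Answer: dfhaid

Derivation:
Applying each edit step by step:
Start: "dbfhaa"
Op 1 (append 'i'): "dbfhaa" -> "dbfhaai"
Op 2 (append 'd'): "dbfhaai" -> "dbfhaaid"
Op 3 (delete idx 4 = 'a'): "dbfhaaid" -> "dbfhaid"
Op 4 (delete idx 1 = 'b'): "dbfhaid" -> "dfhaid"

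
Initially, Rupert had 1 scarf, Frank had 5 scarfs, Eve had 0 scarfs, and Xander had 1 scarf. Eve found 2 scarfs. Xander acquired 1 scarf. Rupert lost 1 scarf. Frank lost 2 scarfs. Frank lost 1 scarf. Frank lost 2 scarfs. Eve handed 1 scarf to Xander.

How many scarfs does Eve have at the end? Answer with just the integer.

Answer: 1

Derivation:
Tracking counts step by step:
Start: Rupert=1, Frank=5, Eve=0, Xander=1
Event 1 (Eve +2): Eve: 0 -> 2. State: Rupert=1, Frank=5, Eve=2, Xander=1
Event 2 (Xander +1): Xander: 1 -> 2. State: Rupert=1, Frank=5, Eve=2, Xander=2
Event 3 (Rupert -1): Rupert: 1 -> 0. State: Rupert=0, Frank=5, Eve=2, Xander=2
Event 4 (Frank -2): Frank: 5 -> 3. State: Rupert=0, Frank=3, Eve=2, Xander=2
Event 5 (Frank -1): Frank: 3 -> 2. State: Rupert=0, Frank=2, Eve=2, Xander=2
Event 6 (Frank -2): Frank: 2 -> 0. State: Rupert=0, Frank=0, Eve=2, Xander=2
Event 7 (Eve -> Xander, 1): Eve: 2 -> 1, Xander: 2 -> 3. State: Rupert=0, Frank=0, Eve=1, Xander=3

Eve's final count: 1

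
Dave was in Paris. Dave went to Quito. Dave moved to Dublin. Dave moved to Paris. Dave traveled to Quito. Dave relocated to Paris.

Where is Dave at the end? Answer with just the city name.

Tracking Dave's location:
Start: Dave is in Paris.
After move 1: Paris -> Quito. Dave is in Quito.
After move 2: Quito -> Dublin. Dave is in Dublin.
After move 3: Dublin -> Paris. Dave is in Paris.
After move 4: Paris -> Quito. Dave is in Quito.
After move 5: Quito -> Paris. Dave is in Paris.

Answer: Paris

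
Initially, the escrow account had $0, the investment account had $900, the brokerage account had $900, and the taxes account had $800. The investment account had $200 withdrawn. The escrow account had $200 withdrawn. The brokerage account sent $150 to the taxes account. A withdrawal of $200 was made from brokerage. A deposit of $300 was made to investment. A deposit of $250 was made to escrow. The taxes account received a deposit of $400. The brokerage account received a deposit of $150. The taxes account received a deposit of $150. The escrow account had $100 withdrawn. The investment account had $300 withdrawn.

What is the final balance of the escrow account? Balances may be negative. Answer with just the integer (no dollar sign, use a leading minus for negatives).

Tracking account balances step by step:
Start: escrow=0, investment=900, brokerage=900, taxes=800
Event 1 (withdraw 200 from investment): investment: 900 - 200 = 700. Balances: escrow=0, investment=700, brokerage=900, taxes=800
Event 2 (withdraw 200 from escrow): escrow: 0 - 200 = -200. Balances: escrow=-200, investment=700, brokerage=900, taxes=800
Event 3 (transfer 150 brokerage -> taxes): brokerage: 900 - 150 = 750, taxes: 800 + 150 = 950. Balances: escrow=-200, investment=700, brokerage=750, taxes=950
Event 4 (withdraw 200 from brokerage): brokerage: 750 - 200 = 550. Balances: escrow=-200, investment=700, brokerage=550, taxes=950
Event 5 (deposit 300 to investment): investment: 700 + 300 = 1000. Balances: escrow=-200, investment=1000, brokerage=550, taxes=950
Event 6 (deposit 250 to escrow): escrow: -200 + 250 = 50. Balances: escrow=50, investment=1000, brokerage=550, taxes=950
Event 7 (deposit 400 to taxes): taxes: 950 + 400 = 1350. Balances: escrow=50, investment=1000, brokerage=550, taxes=1350
Event 8 (deposit 150 to brokerage): brokerage: 550 + 150 = 700. Balances: escrow=50, investment=1000, brokerage=700, taxes=1350
Event 9 (deposit 150 to taxes): taxes: 1350 + 150 = 1500. Balances: escrow=50, investment=1000, brokerage=700, taxes=1500
Event 10 (withdraw 100 from escrow): escrow: 50 - 100 = -50. Balances: escrow=-50, investment=1000, brokerage=700, taxes=1500
Event 11 (withdraw 300 from investment): investment: 1000 - 300 = 700. Balances: escrow=-50, investment=700, brokerage=700, taxes=1500

Final balance of escrow: -50

Answer: -50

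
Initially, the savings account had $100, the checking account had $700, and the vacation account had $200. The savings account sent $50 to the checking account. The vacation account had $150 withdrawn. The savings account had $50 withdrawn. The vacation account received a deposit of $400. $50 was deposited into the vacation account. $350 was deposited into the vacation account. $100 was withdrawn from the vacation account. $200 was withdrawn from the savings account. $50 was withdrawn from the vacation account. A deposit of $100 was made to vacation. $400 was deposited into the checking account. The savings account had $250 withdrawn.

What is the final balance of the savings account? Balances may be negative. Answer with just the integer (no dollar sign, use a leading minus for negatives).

Tracking account balances step by step:
Start: savings=100, checking=700, vacation=200
Event 1 (transfer 50 savings -> checking): savings: 100 - 50 = 50, checking: 700 + 50 = 750. Balances: savings=50, checking=750, vacation=200
Event 2 (withdraw 150 from vacation): vacation: 200 - 150 = 50. Balances: savings=50, checking=750, vacation=50
Event 3 (withdraw 50 from savings): savings: 50 - 50 = 0. Balances: savings=0, checking=750, vacation=50
Event 4 (deposit 400 to vacation): vacation: 50 + 400 = 450. Balances: savings=0, checking=750, vacation=450
Event 5 (deposit 50 to vacation): vacation: 450 + 50 = 500. Balances: savings=0, checking=750, vacation=500
Event 6 (deposit 350 to vacation): vacation: 500 + 350 = 850. Balances: savings=0, checking=750, vacation=850
Event 7 (withdraw 100 from vacation): vacation: 850 - 100 = 750. Balances: savings=0, checking=750, vacation=750
Event 8 (withdraw 200 from savings): savings: 0 - 200 = -200. Balances: savings=-200, checking=750, vacation=750
Event 9 (withdraw 50 from vacation): vacation: 750 - 50 = 700. Balances: savings=-200, checking=750, vacation=700
Event 10 (deposit 100 to vacation): vacation: 700 + 100 = 800. Balances: savings=-200, checking=750, vacation=800
Event 11 (deposit 400 to checking): checking: 750 + 400 = 1150. Balances: savings=-200, checking=1150, vacation=800
Event 12 (withdraw 250 from savings): savings: -200 - 250 = -450. Balances: savings=-450, checking=1150, vacation=800

Final balance of savings: -450

Answer: -450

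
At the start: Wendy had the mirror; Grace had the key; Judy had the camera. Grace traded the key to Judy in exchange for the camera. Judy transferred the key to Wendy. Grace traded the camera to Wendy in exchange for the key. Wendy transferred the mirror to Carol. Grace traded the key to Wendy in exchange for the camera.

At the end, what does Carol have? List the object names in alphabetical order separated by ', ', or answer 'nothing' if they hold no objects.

Answer: mirror

Derivation:
Tracking all object holders:
Start: mirror:Wendy, key:Grace, camera:Judy
Event 1 (swap key<->camera: now key:Judy, camera:Grace). State: mirror:Wendy, key:Judy, camera:Grace
Event 2 (give key: Judy -> Wendy). State: mirror:Wendy, key:Wendy, camera:Grace
Event 3 (swap camera<->key: now camera:Wendy, key:Grace). State: mirror:Wendy, key:Grace, camera:Wendy
Event 4 (give mirror: Wendy -> Carol). State: mirror:Carol, key:Grace, camera:Wendy
Event 5 (swap key<->camera: now key:Wendy, camera:Grace). State: mirror:Carol, key:Wendy, camera:Grace

Final state: mirror:Carol, key:Wendy, camera:Grace
Carol holds: mirror.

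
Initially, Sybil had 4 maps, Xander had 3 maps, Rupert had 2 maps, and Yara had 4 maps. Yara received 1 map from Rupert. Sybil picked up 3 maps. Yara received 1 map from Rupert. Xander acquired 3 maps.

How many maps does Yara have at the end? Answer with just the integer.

Answer: 6

Derivation:
Tracking counts step by step:
Start: Sybil=4, Xander=3, Rupert=2, Yara=4
Event 1 (Rupert -> Yara, 1): Rupert: 2 -> 1, Yara: 4 -> 5. State: Sybil=4, Xander=3, Rupert=1, Yara=5
Event 2 (Sybil +3): Sybil: 4 -> 7. State: Sybil=7, Xander=3, Rupert=1, Yara=5
Event 3 (Rupert -> Yara, 1): Rupert: 1 -> 0, Yara: 5 -> 6. State: Sybil=7, Xander=3, Rupert=0, Yara=6
Event 4 (Xander +3): Xander: 3 -> 6. State: Sybil=7, Xander=6, Rupert=0, Yara=6

Yara's final count: 6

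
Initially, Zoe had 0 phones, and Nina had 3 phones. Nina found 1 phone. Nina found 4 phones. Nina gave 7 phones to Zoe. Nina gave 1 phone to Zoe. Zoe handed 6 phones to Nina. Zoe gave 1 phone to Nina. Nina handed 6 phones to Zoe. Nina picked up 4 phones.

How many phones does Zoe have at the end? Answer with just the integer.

Tracking counts step by step:
Start: Zoe=0, Nina=3
Event 1 (Nina +1): Nina: 3 -> 4. State: Zoe=0, Nina=4
Event 2 (Nina +4): Nina: 4 -> 8. State: Zoe=0, Nina=8
Event 3 (Nina -> Zoe, 7): Nina: 8 -> 1, Zoe: 0 -> 7. State: Zoe=7, Nina=1
Event 4 (Nina -> Zoe, 1): Nina: 1 -> 0, Zoe: 7 -> 8. State: Zoe=8, Nina=0
Event 5 (Zoe -> Nina, 6): Zoe: 8 -> 2, Nina: 0 -> 6. State: Zoe=2, Nina=6
Event 6 (Zoe -> Nina, 1): Zoe: 2 -> 1, Nina: 6 -> 7. State: Zoe=1, Nina=7
Event 7 (Nina -> Zoe, 6): Nina: 7 -> 1, Zoe: 1 -> 7. State: Zoe=7, Nina=1
Event 8 (Nina +4): Nina: 1 -> 5. State: Zoe=7, Nina=5

Zoe's final count: 7

Answer: 7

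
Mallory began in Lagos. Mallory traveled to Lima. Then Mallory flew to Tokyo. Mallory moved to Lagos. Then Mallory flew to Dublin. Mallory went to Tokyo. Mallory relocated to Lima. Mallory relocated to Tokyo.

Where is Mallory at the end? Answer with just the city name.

Answer: Tokyo

Derivation:
Tracking Mallory's location:
Start: Mallory is in Lagos.
After move 1: Lagos -> Lima. Mallory is in Lima.
After move 2: Lima -> Tokyo. Mallory is in Tokyo.
After move 3: Tokyo -> Lagos. Mallory is in Lagos.
After move 4: Lagos -> Dublin. Mallory is in Dublin.
After move 5: Dublin -> Tokyo. Mallory is in Tokyo.
After move 6: Tokyo -> Lima. Mallory is in Lima.
After move 7: Lima -> Tokyo. Mallory is in Tokyo.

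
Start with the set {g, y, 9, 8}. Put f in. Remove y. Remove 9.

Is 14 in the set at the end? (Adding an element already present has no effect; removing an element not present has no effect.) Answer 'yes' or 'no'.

Tracking the set through each operation:
Start: {8, 9, g, y}
Event 1 (add f): added. Set: {8, 9, f, g, y}
Event 2 (remove y): removed. Set: {8, 9, f, g}
Event 3 (remove 9): removed. Set: {8, f, g}

Final set: {8, f, g} (size 3)
14 is NOT in the final set.

Answer: no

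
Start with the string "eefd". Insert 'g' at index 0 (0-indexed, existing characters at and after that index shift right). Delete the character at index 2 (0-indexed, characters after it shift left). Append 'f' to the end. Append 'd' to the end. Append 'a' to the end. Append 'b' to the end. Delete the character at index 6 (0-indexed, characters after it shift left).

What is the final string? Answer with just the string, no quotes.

Answer: gefdfdb

Derivation:
Applying each edit step by step:
Start: "eefd"
Op 1 (insert 'g' at idx 0): "eefd" -> "geefd"
Op 2 (delete idx 2 = 'e'): "geefd" -> "gefd"
Op 3 (append 'f'): "gefd" -> "gefdf"
Op 4 (append 'd'): "gefdf" -> "gefdfd"
Op 5 (append 'a'): "gefdfd" -> "gefdfda"
Op 6 (append 'b'): "gefdfda" -> "gefdfdab"
Op 7 (delete idx 6 = 'a'): "gefdfdab" -> "gefdfdb"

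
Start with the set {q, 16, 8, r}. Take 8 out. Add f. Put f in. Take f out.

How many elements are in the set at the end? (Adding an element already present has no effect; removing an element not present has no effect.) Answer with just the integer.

Answer: 3

Derivation:
Tracking the set through each operation:
Start: {16, 8, q, r}
Event 1 (remove 8): removed. Set: {16, q, r}
Event 2 (add f): added. Set: {16, f, q, r}
Event 3 (add f): already present, no change. Set: {16, f, q, r}
Event 4 (remove f): removed. Set: {16, q, r}

Final set: {16, q, r} (size 3)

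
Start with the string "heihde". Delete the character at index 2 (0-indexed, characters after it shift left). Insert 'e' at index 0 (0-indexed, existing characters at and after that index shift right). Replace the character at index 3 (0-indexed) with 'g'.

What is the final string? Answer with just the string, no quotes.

Applying each edit step by step:
Start: "heihde"
Op 1 (delete idx 2 = 'i'): "heihde" -> "hehde"
Op 2 (insert 'e' at idx 0): "hehde" -> "ehehde"
Op 3 (replace idx 3: 'h' -> 'g'): "ehehde" -> "ehegde"

Answer: ehegde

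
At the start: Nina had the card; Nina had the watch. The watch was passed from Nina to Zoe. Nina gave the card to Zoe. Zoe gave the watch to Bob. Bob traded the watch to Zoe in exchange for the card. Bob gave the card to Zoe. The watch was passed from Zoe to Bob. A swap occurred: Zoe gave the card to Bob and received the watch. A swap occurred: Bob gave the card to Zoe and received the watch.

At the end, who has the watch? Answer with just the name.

Answer: Bob

Derivation:
Tracking all object holders:
Start: card:Nina, watch:Nina
Event 1 (give watch: Nina -> Zoe). State: card:Nina, watch:Zoe
Event 2 (give card: Nina -> Zoe). State: card:Zoe, watch:Zoe
Event 3 (give watch: Zoe -> Bob). State: card:Zoe, watch:Bob
Event 4 (swap watch<->card: now watch:Zoe, card:Bob). State: card:Bob, watch:Zoe
Event 5 (give card: Bob -> Zoe). State: card:Zoe, watch:Zoe
Event 6 (give watch: Zoe -> Bob). State: card:Zoe, watch:Bob
Event 7 (swap card<->watch: now card:Bob, watch:Zoe). State: card:Bob, watch:Zoe
Event 8 (swap card<->watch: now card:Zoe, watch:Bob). State: card:Zoe, watch:Bob

Final state: card:Zoe, watch:Bob
The watch is held by Bob.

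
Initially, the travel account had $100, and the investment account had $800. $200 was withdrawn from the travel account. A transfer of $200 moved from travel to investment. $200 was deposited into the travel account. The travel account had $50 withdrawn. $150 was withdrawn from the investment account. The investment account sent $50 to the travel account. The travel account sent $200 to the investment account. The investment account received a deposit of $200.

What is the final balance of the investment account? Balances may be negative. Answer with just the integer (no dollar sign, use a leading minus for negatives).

Answer: 1200

Derivation:
Tracking account balances step by step:
Start: travel=100, investment=800
Event 1 (withdraw 200 from travel): travel: 100 - 200 = -100. Balances: travel=-100, investment=800
Event 2 (transfer 200 travel -> investment): travel: -100 - 200 = -300, investment: 800 + 200 = 1000. Balances: travel=-300, investment=1000
Event 3 (deposit 200 to travel): travel: -300 + 200 = -100. Balances: travel=-100, investment=1000
Event 4 (withdraw 50 from travel): travel: -100 - 50 = -150. Balances: travel=-150, investment=1000
Event 5 (withdraw 150 from investment): investment: 1000 - 150 = 850. Balances: travel=-150, investment=850
Event 6 (transfer 50 investment -> travel): investment: 850 - 50 = 800, travel: -150 + 50 = -100. Balances: travel=-100, investment=800
Event 7 (transfer 200 travel -> investment): travel: -100 - 200 = -300, investment: 800 + 200 = 1000. Balances: travel=-300, investment=1000
Event 8 (deposit 200 to investment): investment: 1000 + 200 = 1200. Balances: travel=-300, investment=1200

Final balance of investment: 1200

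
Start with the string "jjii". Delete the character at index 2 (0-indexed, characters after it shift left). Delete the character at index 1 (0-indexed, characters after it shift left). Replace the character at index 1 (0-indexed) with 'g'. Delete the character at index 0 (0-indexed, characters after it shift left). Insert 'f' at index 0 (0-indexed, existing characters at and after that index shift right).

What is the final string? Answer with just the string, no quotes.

Answer: fg

Derivation:
Applying each edit step by step:
Start: "jjii"
Op 1 (delete idx 2 = 'i'): "jjii" -> "jji"
Op 2 (delete idx 1 = 'j'): "jji" -> "ji"
Op 3 (replace idx 1: 'i' -> 'g'): "ji" -> "jg"
Op 4 (delete idx 0 = 'j'): "jg" -> "g"
Op 5 (insert 'f' at idx 0): "g" -> "fg"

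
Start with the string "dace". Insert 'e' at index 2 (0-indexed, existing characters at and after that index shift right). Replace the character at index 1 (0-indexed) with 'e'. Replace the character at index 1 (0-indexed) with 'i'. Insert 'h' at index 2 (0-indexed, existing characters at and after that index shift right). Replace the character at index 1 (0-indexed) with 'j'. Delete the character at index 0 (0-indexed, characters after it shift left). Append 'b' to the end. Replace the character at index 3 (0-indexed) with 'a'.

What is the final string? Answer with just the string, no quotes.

Applying each edit step by step:
Start: "dace"
Op 1 (insert 'e' at idx 2): "dace" -> "daece"
Op 2 (replace idx 1: 'a' -> 'e'): "daece" -> "deece"
Op 3 (replace idx 1: 'e' -> 'i'): "deece" -> "diece"
Op 4 (insert 'h' at idx 2): "diece" -> "dihece"
Op 5 (replace idx 1: 'i' -> 'j'): "dihece" -> "djhece"
Op 6 (delete idx 0 = 'd'): "djhece" -> "jhece"
Op 7 (append 'b'): "jhece" -> "jheceb"
Op 8 (replace idx 3: 'c' -> 'a'): "jheceb" -> "jheaeb"

Answer: jheaeb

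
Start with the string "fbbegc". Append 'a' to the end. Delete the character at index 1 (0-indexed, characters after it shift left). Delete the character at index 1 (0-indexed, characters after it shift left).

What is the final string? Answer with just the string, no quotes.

Applying each edit step by step:
Start: "fbbegc"
Op 1 (append 'a'): "fbbegc" -> "fbbegca"
Op 2 (delete idx 1 = 'b'): "fbbegca" -> "fbegca"
Op 3 (delete idx 1 = 'b'): "fbegca" -> "fegca"

Answer: fegca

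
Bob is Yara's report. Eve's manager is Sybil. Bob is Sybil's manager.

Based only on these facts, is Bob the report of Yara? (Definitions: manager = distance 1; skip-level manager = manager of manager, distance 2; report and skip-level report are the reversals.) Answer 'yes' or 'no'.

Answer: yes

Derivation:
Reconstructing the manager chain from the given facts:
  Yara -> Bob -> Sybil -> Eve
(each arrow means 'manager of the next')
Positions in the chain (0 = top):
  position of Yara: 0
  position of Bob: 1
  position of Sybil: 2
  position of Eve: 3

Bob is at position 1, Yara is at position 0; signed distance (j - i) = -1.
'report' requires j - i = -1. Actual distance is -1, so the relation HOLDS.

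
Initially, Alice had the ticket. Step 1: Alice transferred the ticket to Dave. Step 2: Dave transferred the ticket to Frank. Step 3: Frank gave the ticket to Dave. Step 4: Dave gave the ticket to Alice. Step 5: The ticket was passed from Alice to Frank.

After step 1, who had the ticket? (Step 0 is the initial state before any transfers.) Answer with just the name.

Tracking the ticket holder through step 1:
After step 0 (start): Alice
After step 1: Dave

At step 1, the holder is Dave.

Answer: Dave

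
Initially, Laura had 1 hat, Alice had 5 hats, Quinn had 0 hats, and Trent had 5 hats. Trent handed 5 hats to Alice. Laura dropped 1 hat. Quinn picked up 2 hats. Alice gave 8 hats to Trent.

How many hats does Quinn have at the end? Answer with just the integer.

Answer: 2

Derivation:
Tracking counts step by step:
Start: Laura=1, Alice=5, Quinn=0, Trent=5
Event 1 (Trent -> Alice, 5): Trent: 5 -> 0, Alice: 5 -> 10. State: Laura=1, Alice=10, Quinn=0, Trent=0
Event 2 (Laura -1): Laura: 1 -> 0. State: Laura=0, Alice=10, Quinn=0, Trent=0
Event 3 (Quinn +2): Quinn: 0 -> 2. State: Laura=0, Alice=10, Quinn=2, Trent=0
Event 4 (Alice -> Trent, 8): Alice: 10 -> 2, Trent: 0 -> 8. State: Laura=0, Alice=2, Quinn=2, Trent=8

Quinn's final count: 2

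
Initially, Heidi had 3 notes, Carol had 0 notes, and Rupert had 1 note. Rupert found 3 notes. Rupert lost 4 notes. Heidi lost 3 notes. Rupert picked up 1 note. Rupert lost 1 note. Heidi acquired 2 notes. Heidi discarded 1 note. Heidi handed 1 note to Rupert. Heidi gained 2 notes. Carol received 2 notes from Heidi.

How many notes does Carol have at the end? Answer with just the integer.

Answer: 2

Derivation:
Tracking counts step by step:
Start: Heidi=3, Carol=0, Rupert=1
Event 1 (Rupert +3): Rupert: 1 -> 4. State: Heidi=3, Carol=0, Rupert=4
Event 2 (Rupert -4): Rupert: 4 -> 0. State: Heidi=3, Carol=0, Rupert=0
Event 3 (Heidi -3): Heidi: 3 -> 0. State: Heidi=0, Carol=0, Rupert=0
Event 4 (Rupert +1): Rupert: 0 -> 1. State: Heidi=0, Carol=0, Rupert=1
Event 5 (Rupert -1): Rupert: 1 -> 0. State: Heidi=0, Carol=0, Rupert=0
Event 6 (Heidi +2): Heidi: 0 -> 2. State: Heidi=2, Carol=0, Rupert=0
Event 7 (Heidi -1): Heidi: 2 -> 1. State: Heidi=1, Carol=0, Rupert=0
Event 8 (Heidi -> Rupert, 1): Heidi: 1 -> 0, Rupert: 0 -> 1. State: Heidi=0, Carol=0, Rupert=1
Event 9 (Heidi +2): Heidi: 0 -> 2. State: Heidi=2, Carol=0, Rupert=1
Event 10 (Heidi -> Carol, 2): Heidi: 2 -> 0, Carol: 0 -> 2. State: Heidi=0, Carol=2, Rupert=1

Carol's final count: 2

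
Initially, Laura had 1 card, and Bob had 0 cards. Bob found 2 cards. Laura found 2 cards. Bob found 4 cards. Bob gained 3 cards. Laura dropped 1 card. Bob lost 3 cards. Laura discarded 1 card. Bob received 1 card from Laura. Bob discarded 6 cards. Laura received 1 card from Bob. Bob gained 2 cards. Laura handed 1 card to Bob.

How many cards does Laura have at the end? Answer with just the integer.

Tracking counts step by step:
Start: Laura=1, Bob=0
Event 1 (Bob +2): Bob: 0 -> 2. State: Laura=1, Bob=2
Event 2 (Laura +2): Laura: 1 -> 3. State: Laura=3, Bob=2
Event 3 (Bob +4): Bob: 2 -> 6. State: Laura=3, Bob=6
Event 4 (Bob +3): Bob: 6 -> 9. State: Laura=3, Bob=9
Event 5 (Laura -1): Laura: 3 -> 2. State: Laura=2, Bob=9
Event 6 (Bob -3): Bob: 9 -> 6. State: Laura=2, Bob=6
Event 7 (Laura -1): Laura: 2 -> 1. State: Laura=1, Bob=6
Event 8 (Laura -> Bob, 1): Laura: 1 -> 0, Bob: 6 -> 7. State: Laura=0, Bob=7
Event 9 (Bob -6): Bob: 7 -> 1. State: Laura=0, Bob=1
Event 10 (Bob -> Laura, 1): Bob: 1 -> 0, Laura: 0 -> 1. State: Laura=1, Bob=0
Event 11 (Bob +2): Bob: 0 -> 2. State: Laura=1, Bob=2
Event 12 (Laura -> Bob, 1): Laura: 1 -> 0, Bob: 2 -> 3. State: Laura=0, Bob=3

Laura's final count: 0

Answer: 0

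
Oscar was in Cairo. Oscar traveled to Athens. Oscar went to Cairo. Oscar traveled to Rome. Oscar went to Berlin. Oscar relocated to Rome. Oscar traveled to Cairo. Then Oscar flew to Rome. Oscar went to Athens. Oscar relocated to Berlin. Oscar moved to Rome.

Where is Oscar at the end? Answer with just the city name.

Tracking Oscar's location:
Start: Oscar is in Cairo.
After move 1: Cairo -> Athens. Oscar is in Athens.
After move 2: Athens -> Cairo. Oscar is in Cairo.
After move 3: Cairo -> Rome. Oscar is in Rome.
After move 4: Rome -> Berlin. Oscar is in Berlin.
After move 5: Berlin -> Rome. Oscar is in Rome.
After move 6: Rome -> Cairo. Oscar is in Cairo.
After move 7: Cairo -> Rome. Oscar is in Rome.
After move 8: Rome -> Athens. Oscar is in Athens.
After move 9: Athens -> Berlin. Oscar is in Berlin.
After move 10: Berlin -> Rome. Oscar is in Rome.

Answer: Rome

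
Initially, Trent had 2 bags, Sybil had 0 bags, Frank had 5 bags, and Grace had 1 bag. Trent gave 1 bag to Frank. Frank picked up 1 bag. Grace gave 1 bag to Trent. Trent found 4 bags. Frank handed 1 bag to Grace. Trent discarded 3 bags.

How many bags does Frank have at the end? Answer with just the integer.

Answer: 6

Derivation:
Tracking counts step by step:
Start: Trent=2, Sybil=0, Frank=5, Grace=1
Event 1 (Trent -> Frank, 1): Trent: 2 -> 1, Frank: 5 -> 6. State: Trent=1, Sybil=0, Frank=6, Grace=1
Event 2 (Frank +1): Frank: 6 -> 7. State: Trent=1, Sybil=0, Frank=7, Grace=1
Event 3 (Grace -> Trent, 1): Grace: 1 -> 0, Trent: 1 -> 2. State: Trent=2, Sybil=0, Frank=7, Grace=0
Event 4 (Trent +4): Trent: 2 -> 6. State: Trent=6, Sybil=0, Frank=7, Grace=0
Event 5 (Frank -> Grace, 1): Frank: 7 -> 6, Grace: 0 -> 1. State: Trent=6, Sybil=0, Frank=6, Grace=1
Event 6 (Trent -3): Trent: 6 -> 3. State: Trent=3, Sybil=0, Frank=6, Grace=1

Frank's final count: 6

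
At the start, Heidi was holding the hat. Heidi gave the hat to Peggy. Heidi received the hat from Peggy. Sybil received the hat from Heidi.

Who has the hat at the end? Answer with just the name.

Tracking the hat through each event:
Start: Heidi has the hat.
After event 1: Peggy has the hat.
After event 2: Heidi has the hat.
After event 3: Sybil has the hat.

Answer: Sybil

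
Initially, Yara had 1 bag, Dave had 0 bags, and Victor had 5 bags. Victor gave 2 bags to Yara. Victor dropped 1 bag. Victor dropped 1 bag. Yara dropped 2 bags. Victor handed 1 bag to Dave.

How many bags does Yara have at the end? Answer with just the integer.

Tracking counts step by step:
Start: Yara=1, Dave=0, Victor=5
Event 1 (Victor -> Yara, 2): Victor: 5 -> 3, Yara: 1 -> 3. State: Yara=3, Dave=0, Victor=3
Event 2 (Victor -1): Victor: 3 -> 2. State: Yara=3, Dave=0, Victor=2
Event 3 (Victor -1): Victor: 2 -> 1. State: Yara=3, Dave=0, Victor=1
Event 4 (Yara -2): Yara: 3 -> 1. State: Yara=1, Dave=0, Victor=1
Event 5 (Victor -> Dave, 1): Victor: 1 -> 0, Dave: 0 -> 1. State: Yara=1, Dave=1, Victor=0

Yara's final count: 1

Answer: 1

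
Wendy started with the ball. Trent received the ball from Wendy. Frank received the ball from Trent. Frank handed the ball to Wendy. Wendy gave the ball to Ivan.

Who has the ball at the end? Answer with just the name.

Answer: Ivan

Derivation:
Tracking the ball through each event:
Start: Wendy has the ball.
After event 1: Trent has the ball.
After event 2: Frank has the ball.
After event 3: Wendy has the ball.
After event 4: Ivan has the ball.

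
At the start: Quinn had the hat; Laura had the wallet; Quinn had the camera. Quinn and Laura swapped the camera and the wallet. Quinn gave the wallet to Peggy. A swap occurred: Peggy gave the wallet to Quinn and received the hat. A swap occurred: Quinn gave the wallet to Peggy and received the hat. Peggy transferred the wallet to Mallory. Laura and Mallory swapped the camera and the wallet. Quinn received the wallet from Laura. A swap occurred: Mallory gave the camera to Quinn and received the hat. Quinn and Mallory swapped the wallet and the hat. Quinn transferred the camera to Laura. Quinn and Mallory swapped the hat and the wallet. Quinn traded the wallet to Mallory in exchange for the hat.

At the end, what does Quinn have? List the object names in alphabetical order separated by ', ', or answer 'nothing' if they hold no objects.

Tracking all object holders:
Start: hat:Quinn, wallet:Laura, camera:Quinn
Event 1 (swap camera<->wallet: now camera:Laura, wallet:Quinn). State: hat:Quinn, wallet:Quinn, camera:Laura
Event 2 (give wallet: Quinn -> Peggy). State: hat:Quinn, wallet:Peggy, camera:Laura
Event 3 (swap wallet<->hat: now wallet:Quinn, hat:Peggy). State: hat:Peggy, wallet:Quinn, camera:Laura
Event 4 (swap wallet<->hat: now wallet:Peggy, hat:Quinn). State: hat:Quinn, wallet:Peggy, camera:Laura
Event 5 (give wallet: Peggy -> Mallory). State: hat:Quinn, wallet:Mallory, camera:Laura
Event 6 (swap camera<->wallet: now camera:Mallory, wallet:Laura). State: hat:Quinn, wallet:Laura, camera:Mallory
Event 7 (give wallet: Laura -> Quinn). State: hat:Quinn, wallet:Quinn, camera:Mallory
Event 8 (swap camera<->hat: now camera:Quinn, hat:Mallory). State: hat:Mallory, wallet:Quinn, camera:Quinn
Event 9 (swap wallet<->hat: now wallet:Mallory, hat:Quinn). State: hat:Quinn, wallet:Mallory, camera:Quinn
Event 10 (give camera: Quinn -> Laura). State: hat:Quinn, wallet:Mallory, camera:Laura
Event 11 (swap hat<->wallet: now hat:Mallory, wallet:Quinn). State: hat:Mallory, wallet:Quinn, camera:Laura
Event 12 (swap wallet<->hat: now wallet:Mallory, hat:Quinn). State: hat:Quinn, wallet:Mallory, camera:Laura

Final state: hat:Quinn, wallet:Mallory, camera:Laura
Quinn holds: hat.

Answer: hat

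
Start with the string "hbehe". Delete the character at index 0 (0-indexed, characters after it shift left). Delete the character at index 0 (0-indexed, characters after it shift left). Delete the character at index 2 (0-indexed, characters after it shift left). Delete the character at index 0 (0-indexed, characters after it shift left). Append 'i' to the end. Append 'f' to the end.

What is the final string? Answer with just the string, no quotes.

Applying each edit step by step:
Start: "hbehe"
Op 1 (delete idx 0 = 'h'): "hbehe" -> "behe"
Op 2 (delete idx 0 = 'b'): "behe" -> "ehe"
Op 3 (delete idx 2 = 'e'): "ehe" -> "eh"
Op 4 (delete idx 0 = 'e'): "eh" -> "h"
Op 5 (append 'i'): "h" -> "hi"
Op 6 (append 'f'): "hi" -> "hif"

Answer: hif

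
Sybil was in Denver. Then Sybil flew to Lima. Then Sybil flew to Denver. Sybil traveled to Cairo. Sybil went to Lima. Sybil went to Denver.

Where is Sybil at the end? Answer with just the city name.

Tracking Sybil's location:
Start: Sybil is in Denver.
After move 1: Denver -> Lima. Sybil is in Lima.
After move 2: Lima -> Denver. Sybil is in Denver.
After move 3: Denver -> Cairo. Sybil is in Cairo.
After move 4: Cairo -> Lima. Sybil is in Lima.
After move 5: Lima -> Denver. Sybil is in Denver.

Answer: Denver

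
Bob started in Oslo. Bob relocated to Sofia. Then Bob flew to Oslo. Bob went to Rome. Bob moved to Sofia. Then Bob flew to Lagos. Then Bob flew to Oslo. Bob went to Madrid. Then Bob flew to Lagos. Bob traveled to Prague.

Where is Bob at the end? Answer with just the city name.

Answer: Prague

Derivation:
Tracking Bob's location:
Start: Bob is in Oslo.
After move 1: Oslo -> Sofia. Bob is in Sofia.
After move 2: Sofia -> Oslo. Bob is in Oslo.
After move 3: Oslo -> Rome. Bob is in Rome.
After move 4: Rome -> Sofia. Bob is in Sofia.
After move 5: Sofia -> Lagos. Bob is in Lagos.
After move 6: Lagos -> Oslo. Bob is in Oslo.
After move 7: Oslo -> Madrid. Bob is in Madrid.
After move 8: Madrid -> Lagos. Bob is in Lagos.
After move 9: Lagos -> Prague. Bob is in Prague.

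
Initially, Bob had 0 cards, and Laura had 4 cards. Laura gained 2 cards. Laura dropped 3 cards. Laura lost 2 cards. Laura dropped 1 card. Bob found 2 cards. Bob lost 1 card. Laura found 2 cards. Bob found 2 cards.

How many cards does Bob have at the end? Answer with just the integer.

Answer: 3

Derivation:
Tracking counts step by step:
Start: Bob=0, Laura=4
Event 1 (Laura +2): Laura: 4 -> 6. State: Bob=0, Laura=6
Event 2 (Laura -3): Laura: 6 -> 3. State: Bob=0, Laura=3
Event 3 (Laura -2): Laura: 3 -> 1. State: Bob=0, Laura=1
Event 4 (Laura -1): Laura: 1 -> 0. State: Bob=0, Laura=0
Event 5 (Bob +2): Bob: 0 -> 2. State: Bob=2, Laura=0
Event 6 (Bob -1): Bob: 2 -> 1. State: Bob=1, Laura=0
Event 7 (Laura +2): Laura: 0 -> 2. State: Bob=1, Laura=2
Event 8 (Bob +2): Bob: 1 -> 3. State: Bob=3, Laura=2

Bob's final count: 3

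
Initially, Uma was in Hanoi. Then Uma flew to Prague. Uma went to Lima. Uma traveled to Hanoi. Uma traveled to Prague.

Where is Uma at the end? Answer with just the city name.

Tracking Uma's location:
Start: Uma is in Hanoi.
After move 1: Hanoi -> Prague. Uma is in Prague.
After move 2: Prague -> Lima. Uma is in Lima.
After move 3: Lima -> Hanoi. Uma is in Hanoi.
After move 4: Hanoi -> Prague. Uma is in Prague.

Answer: Prague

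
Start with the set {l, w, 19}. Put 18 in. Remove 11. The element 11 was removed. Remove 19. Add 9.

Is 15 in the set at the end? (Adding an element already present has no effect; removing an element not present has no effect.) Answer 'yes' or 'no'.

Answer: no

Derivation:
Tracking the set through each operation:
Start: {19, l, w}
Event 1 (add 18): added. Set: {18, 19, l, w}
Event 2 (remove 11): not present, no change. Set: {18, 19, l, w}
Event 3 (remove 11): not present, no change. Set: {18, 19, l, w}
Event 4 (remove 19): removed. Set: {18, l, w}
Event 5 (add 9): added. Set: {18, 9, l, w}

Final set: {18, 9, l, w} (size 4)
15 is NOT in the final set.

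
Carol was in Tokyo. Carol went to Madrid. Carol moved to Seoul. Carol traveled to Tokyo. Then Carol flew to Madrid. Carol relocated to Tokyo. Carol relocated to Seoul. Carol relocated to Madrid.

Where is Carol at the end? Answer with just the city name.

Answer: Madrid

Derivation:
Tracking Carol's location:
Start: Carol is in Tokyo.
After move 1: Tokyo -> Madrid. Carol is in Madrid.
After move 2: Madrid -> Seoul. Carol is in Seoul.
After move 3: Seoul -> Tokyo. Carol is in Tokyo.
After move 4: Tokyo -> Madrid. Carol is in Madrid.
After move 5: Madrid -> Tokyo. Carol is in Tokyo.
After move 6: Tokyo -> Seoul. Carol is in Seoul.
After move 7: Seoul -> Madrid. Carol is in Madrid.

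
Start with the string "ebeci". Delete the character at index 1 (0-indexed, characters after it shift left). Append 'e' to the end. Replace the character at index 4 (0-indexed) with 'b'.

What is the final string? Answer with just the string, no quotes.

Answer: eecib

Derivation:
Applying each edit step by step:
Start: "ebeci"
Op 1 (delete idx 1 = 'b'): "ebeci" -> "eeci"
Op 2 (append 'e'): "eeci" -> "eecie"
Op 3 (replace idx 4: 'e' -> 'b'): "eecie" -> "eecib"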